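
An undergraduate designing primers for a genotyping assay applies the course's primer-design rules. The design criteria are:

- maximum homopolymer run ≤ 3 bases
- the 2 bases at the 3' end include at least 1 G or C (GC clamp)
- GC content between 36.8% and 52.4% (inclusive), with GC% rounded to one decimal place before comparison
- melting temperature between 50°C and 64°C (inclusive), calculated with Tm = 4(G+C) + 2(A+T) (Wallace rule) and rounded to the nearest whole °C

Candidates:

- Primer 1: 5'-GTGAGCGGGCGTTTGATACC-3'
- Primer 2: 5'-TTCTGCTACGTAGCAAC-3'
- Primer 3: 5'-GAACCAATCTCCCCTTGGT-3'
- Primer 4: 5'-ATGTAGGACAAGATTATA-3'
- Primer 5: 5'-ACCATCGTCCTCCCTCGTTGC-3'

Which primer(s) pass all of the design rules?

Primer 2 only.

Primer 1 (20 nt, A=3 T=5 G=8 C=4): longest run = 3 ✓; 3' end CC has 2 G/C ✓; GC 12/20 = 60.0%, outside 36.8–52.4% ✗; Tm = 2·8 + 4·12 = 64°C ✓ — fails.
Primer 2 (17 nt, A=4 T=5 G=3 C=5): longest run = 2 ✓; 3' end AC has 1 G/C ✓; GC 8/17 = 47.1% ✓; Tm = 2·9 + 4·8 = 50°C ✓ — passes.
Primer 3 (19 nt, A=4 T=5 G=3 C=7): longest run = 4, exceeds 3 ✗; 3' end GT has 1 G/C ✓; GC 10/19 = 52.6%, outside 36.8–52.4% ✗; Tm = 2·9 + 4·10 = 58°C ✓ — fails.
Primer 4 (18 nt, A=8 T=5 G=4 C=1): longest run = 2 ✓; 3' end TA has 0 G/C, need ≥1 ✗; GC 5/18 = 27.8%, outside 36.8–52.4% ✗; Tm = 2·13 + 4·5 = 46°C, outside 50–64°C ✗ — fails.
Primer 5 (21 nt, A=2 T=6 G=3 C=10): longest run = 3 ✓; 3' end GC has 2 G/C ✓; GC 13/21 = 61.9%, outside 36.8–52.4% ✗; Tm = 2·8 + 4·13 = 68°C, outside 50–64°C ✗ — fails.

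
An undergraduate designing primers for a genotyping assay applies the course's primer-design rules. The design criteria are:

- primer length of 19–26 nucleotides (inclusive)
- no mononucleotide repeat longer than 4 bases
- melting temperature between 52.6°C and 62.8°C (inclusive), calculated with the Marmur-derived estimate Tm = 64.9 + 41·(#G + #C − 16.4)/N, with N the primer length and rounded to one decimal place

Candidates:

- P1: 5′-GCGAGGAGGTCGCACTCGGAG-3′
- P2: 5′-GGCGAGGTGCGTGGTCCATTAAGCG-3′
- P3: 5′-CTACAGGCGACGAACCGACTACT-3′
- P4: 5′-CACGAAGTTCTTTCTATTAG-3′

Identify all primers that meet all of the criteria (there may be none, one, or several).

P1 (21 nt, A=4 T=2 G=10 C=5): length 21 ✓; longest run = 2 ✓; Tm = 64.9 + 41·(15 − 16.4)/21 = 62.2°C ✓ — passes.
P2 (25 nt, A=4 T=5 G=11 C=5): length 25 ✓; longest run = 2 ✓; Tm = 64.9 + 41·(16 − 16.4)/25 = 64.2°C, outside 52.6–62.8°C ✗ — fails.
P3 (23 nt, A=7 T=3 G=5 C=8): length 23 ✓; longest run = 2 ✓; Tm = 64.9 + 41·(13 − 16.4)/23 = 58.8°C ✓ — passes.
P4 (20 nt, A=5 T=8 G=3 C=4): length 20 ✓; longest run = 3 ✓; Tm = 64.9 + 41·(7 − 16.4)/20 = 45.6°C, outside 52.6–62.8°C ✗ — fails.

P1 and P3.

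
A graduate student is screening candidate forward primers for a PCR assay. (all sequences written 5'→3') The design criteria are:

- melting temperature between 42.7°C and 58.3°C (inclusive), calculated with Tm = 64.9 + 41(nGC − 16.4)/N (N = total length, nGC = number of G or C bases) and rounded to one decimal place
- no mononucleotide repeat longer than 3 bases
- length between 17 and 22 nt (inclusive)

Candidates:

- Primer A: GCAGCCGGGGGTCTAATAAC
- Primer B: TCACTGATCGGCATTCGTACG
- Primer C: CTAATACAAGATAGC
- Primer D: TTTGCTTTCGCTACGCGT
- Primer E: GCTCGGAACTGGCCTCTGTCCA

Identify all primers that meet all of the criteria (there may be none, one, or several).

Primer B and Primer D.

Primer A (20 nt, A=5 T=3 G=7 C=5): Tm = 64.9 + 41·(12 − 16.4)/20 = 55.9°C ✓; longest run = 5, exceeds 3 ✗; length 20 ✓ — fails.
Primer B (21 nt, A=4 T=6 G=5 C=6): Tm = 64.9 + 41·(11 − 16.4)/21 = 54.4°C ✓; longest run = 2 ✓; length 21 ✓ — passes.
Primer C (15 nt, A=7 T=3 G=2 C=3): Tm = 64.9 + 41·(5 − 16.4)/15 = 33.7°C, outside 42.7–58.3°C ✗; longest run = 2 ✓; length 15, outside 17–22 ✗ — fails.
Primer D (18 nt, A=1 T=8 G=4 C=5): Tm = 64.9 + 41·(9 − 16.4)/18 = 48.0°C ✓; longest run = 3 ✓; length 18 ✓ — passes.
Primer E (22 nt, A=3 T=5 G=6 C=8): Tm = 64.9 + 41·(14 − 16.4)/22 = 60.4°C, outside 42.7–58.3°C ✗; longest run = 2 ✓; length 22 ✓ — fails.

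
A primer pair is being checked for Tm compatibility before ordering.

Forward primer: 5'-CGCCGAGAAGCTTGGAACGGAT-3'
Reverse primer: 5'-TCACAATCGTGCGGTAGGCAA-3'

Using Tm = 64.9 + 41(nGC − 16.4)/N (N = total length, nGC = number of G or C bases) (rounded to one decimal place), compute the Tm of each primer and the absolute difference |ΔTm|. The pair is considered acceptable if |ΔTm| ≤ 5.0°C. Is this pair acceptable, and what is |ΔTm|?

Forward: G+C = 13, N = 22 → Tm = 64.9 + 41·(13 − 16.4)/22 = 58.6°C.
Reverse: G+C = 11, N = 21 → Tm = 64.9 + 41·(11 − 16.4)/21 = 54.4°C.
|ΔTm| = |58.6 − 54.4| = 4.2°C, ≤ 5.0°C.

|ΔTm| = 4.2°C; the pair is acceptable.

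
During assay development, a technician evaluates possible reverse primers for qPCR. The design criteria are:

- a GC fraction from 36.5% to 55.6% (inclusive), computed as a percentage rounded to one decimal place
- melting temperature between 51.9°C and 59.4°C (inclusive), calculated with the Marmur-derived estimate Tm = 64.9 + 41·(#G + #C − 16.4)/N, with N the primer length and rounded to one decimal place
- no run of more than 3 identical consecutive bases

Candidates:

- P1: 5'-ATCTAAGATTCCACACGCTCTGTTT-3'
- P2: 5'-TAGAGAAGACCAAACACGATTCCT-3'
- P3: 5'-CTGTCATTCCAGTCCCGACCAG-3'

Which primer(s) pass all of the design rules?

P1 (25 nt, A=6 T=9 G=3 C=7): GC 10/25 = 40.0% ✓; Tm = 64.9 + 41·(10 − 16.4)/25 = 54.4°C ✓; longest run = 3 ✓ — passes.
P2 (24 nt, A=10 T=4 G=4 C=6): GC 10/24 = 41.7% ✓; Tm = 64.9 + 41·(10 − 16.4)/24 = 54.0°C ✓; longest run = 3 ✓ — passes.
P3 (22 nt, A=4 T=5 G=4 C=9): GC 13/22 = 59.1%, outside 36.5–55.6% ✗; Tm = 64.9 + 41·(13 − 16.4)/22 = 58.6°C ✓; longest run = 3 ✓ — fails.

P1 and P2.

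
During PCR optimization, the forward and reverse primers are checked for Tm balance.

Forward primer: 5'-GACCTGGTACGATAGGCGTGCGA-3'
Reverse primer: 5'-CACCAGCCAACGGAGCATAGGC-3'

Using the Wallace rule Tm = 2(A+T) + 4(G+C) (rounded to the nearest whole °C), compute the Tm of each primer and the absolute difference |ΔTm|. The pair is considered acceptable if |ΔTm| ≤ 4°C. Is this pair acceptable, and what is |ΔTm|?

Forward: A=5 T=4 G=9 C=5 → Tm = 2·9 + 4·14 = 74°C.
Reverse: A=7 T=1 G=6 C=8 → Tm = 2·8 + 4·14 = 72°C.
|ΔTm| = |74 − 72| = 2°C, ≤ 4°C.

|ΔTm| = 2°C; the pair is acceptable.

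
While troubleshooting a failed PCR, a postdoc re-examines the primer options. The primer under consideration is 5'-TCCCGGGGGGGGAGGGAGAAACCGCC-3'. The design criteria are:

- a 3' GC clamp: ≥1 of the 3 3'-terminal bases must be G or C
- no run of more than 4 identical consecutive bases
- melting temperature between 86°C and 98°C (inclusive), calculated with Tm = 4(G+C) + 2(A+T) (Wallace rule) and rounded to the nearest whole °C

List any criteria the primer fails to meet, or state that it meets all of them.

Fails: homopolymer run.

Base counts: A=5, T=1, G=13, C=7 (length 26).
GC clamp: 3' end GCC has 3 G/C ✓
homopolymer run: longest run = 8, exceeds 4 ✗
Tm: Tm = 2·6 + 4·20 = 92°C ✓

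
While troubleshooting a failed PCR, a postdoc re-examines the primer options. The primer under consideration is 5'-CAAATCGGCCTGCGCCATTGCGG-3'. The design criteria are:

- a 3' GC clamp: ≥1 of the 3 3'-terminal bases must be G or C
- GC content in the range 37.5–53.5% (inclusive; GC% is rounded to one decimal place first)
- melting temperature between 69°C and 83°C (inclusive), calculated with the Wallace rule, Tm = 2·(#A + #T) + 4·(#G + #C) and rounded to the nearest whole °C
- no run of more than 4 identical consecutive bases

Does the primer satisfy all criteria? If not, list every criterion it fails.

Base counts: A=4, T=4, G=7, C=8 (length 23).
GC clamp: 3' end CGG has 3 G/C ✓
GC content: GC 15/23 = 65.2%, outside 37.5–53.5% ✗
Tm: Tm = 2·8 + 4·15 = 76°C ✓
homopolymer run: longest run = 3 ✓

Fails: GC content.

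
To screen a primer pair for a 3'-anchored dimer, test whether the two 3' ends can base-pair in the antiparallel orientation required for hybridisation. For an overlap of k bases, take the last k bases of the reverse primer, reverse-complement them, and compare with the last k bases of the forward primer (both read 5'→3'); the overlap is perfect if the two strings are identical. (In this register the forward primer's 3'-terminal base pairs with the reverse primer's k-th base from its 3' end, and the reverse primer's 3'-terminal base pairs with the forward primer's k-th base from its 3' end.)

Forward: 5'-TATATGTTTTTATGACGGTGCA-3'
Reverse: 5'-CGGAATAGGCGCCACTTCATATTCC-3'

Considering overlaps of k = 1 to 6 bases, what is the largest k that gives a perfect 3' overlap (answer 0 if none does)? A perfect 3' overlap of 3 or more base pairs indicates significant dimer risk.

Last 6 bases (5'→3') — forward …GGTGCA, reverse …TATTCC.
Reverse complement of the reverse primer's last 6 bases: GGAATA; its first k bases are the reverse complement of the reverse primer's last k bases, so a perfect k-base overlap needs the forward primer's last k bases to equal them.
Comparing (forward last k vs required): k=1: A vs G ✗; k=2: CA vs GG ✗; k=3: GCA vs GGA ✗; k=4: TGCA vs GGAA ✗; k=5: GTGCA vs GGAAT ✗; k=6: GGTGCA vs GGAATA ✗.
No overlap length from 1 to 6 is perfect, so the longest perfect 3' overlap is 0.

Longest perfect overlap: 0 complementary base pairs; below the dimer-risk threshold (threshold 3).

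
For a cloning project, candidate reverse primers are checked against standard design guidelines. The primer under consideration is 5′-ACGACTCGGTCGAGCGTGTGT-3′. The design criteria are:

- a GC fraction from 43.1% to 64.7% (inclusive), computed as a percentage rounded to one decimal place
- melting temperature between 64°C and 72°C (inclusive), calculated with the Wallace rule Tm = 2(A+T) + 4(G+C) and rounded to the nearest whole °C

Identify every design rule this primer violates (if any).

Meets all criteria.

Base counts: A=3, T=5, G=8, C=5 (length 21).
GC content: GC 13/21 = 61.9% ✓
Tm: Tm = 2·8 + 4·13 = 68°C ✓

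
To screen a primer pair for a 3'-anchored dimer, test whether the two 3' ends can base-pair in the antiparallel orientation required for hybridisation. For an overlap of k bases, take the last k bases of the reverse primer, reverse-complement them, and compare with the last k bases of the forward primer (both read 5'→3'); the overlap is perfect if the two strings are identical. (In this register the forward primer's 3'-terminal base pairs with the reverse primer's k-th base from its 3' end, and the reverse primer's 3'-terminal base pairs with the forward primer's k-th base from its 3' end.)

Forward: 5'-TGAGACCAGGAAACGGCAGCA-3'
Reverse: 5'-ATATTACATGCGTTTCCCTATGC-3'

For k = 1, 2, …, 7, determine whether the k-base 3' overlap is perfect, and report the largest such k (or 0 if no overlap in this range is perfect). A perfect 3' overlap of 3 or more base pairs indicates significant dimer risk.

Last 7 bases (5'→3') — forward …GGCAGCA, reverse …CCTATGC.
Reverse complement of the reverse primer's last 7 bases: GCATAGG; its first k bases are the reverse complement of the reverse primer's last k bases, so a perfect k-base overlap needs the forward primer's last k bases to equal them.
Comparing (forward last k vs required): k=1: A vs G ✗; k=2: CA vs GC ✗; k=3: GCA vs GCA ✓; k=4: AGCA vs GCAT ✗; k=5: CAGCA vs GCATA ✗; k=6: GCAGCA vs GCATAG ✗; k=7: GGCAGCA vs GCATAGG ✗.
Only k = 3 is perfect, so the longest perfect 3' overlap is 3.

Longest perfect overlap: 3 complementary base pairs; significant dimer risk (threshold 3).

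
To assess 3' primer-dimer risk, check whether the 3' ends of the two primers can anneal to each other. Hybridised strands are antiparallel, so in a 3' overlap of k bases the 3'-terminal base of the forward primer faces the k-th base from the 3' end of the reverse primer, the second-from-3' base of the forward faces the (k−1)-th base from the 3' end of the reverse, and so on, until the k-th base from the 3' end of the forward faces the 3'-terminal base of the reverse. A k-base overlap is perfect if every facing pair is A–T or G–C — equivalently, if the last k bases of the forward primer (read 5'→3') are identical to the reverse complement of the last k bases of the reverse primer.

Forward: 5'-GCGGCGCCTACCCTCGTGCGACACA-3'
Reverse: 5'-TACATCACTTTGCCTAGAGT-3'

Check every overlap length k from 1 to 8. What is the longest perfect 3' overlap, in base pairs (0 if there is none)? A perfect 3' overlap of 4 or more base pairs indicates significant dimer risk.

Last 8 bases (5'→3') — forward …GCGACACA, reverse …CCTAGAGT.
Reverse complement of the reverse primer's last 8 bases: ACTCTAGG; its first k bases are the reverse complement of the reverse primer's last k bases, so a perfect k-base overlap needs the forward primer's last k bases to equal them.
Comparing (forward last k vs required): k=1: A vs A ✓; k=2: CA vs AC ✗; k=3: ACA vs ACT ✗; k=4: CACA vs ACTC ✗; k=5: ACACA vs ACTCT ✗; k=6: GACACA vs ACTCTA ✗; k=7: CGACACA vs ACTCTAG ✗; k=8: GCGACACA vs ACTCTAGG ✗.
Only k = 1 is perfect, so the longest perfect 3' overlap is 1.

Longest perfect overlap: 1 complementary base pair; below the dimer-risk threshold (threshold 4).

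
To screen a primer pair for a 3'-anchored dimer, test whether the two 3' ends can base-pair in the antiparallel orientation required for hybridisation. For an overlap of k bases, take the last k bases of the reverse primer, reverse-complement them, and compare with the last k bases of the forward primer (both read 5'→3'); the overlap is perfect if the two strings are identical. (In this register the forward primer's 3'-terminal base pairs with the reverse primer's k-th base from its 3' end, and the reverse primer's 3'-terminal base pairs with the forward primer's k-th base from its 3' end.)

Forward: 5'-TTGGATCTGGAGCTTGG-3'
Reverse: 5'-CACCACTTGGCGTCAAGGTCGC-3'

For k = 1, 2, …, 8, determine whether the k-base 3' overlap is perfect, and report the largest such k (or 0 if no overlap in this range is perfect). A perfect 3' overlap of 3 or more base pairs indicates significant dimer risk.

Longest perfect overlap: 1 complementary base pair; below the dimer-risk threshold (threshold 3).

Last 8 bases (5'→3') — forward …GAGCTTGG, reverse …AAGGTCGC.
Reverse complement of the reverse primer's last 8 bases: GCGACCTT; its first k bases are the reverse complement of the reverse primer's last k bases, so a perfect k-base overlap needs the forward primer's last k bases to equal them.
Comparing (forward last k vs required): k=1: G vs G ✓; k=2: GG vs GC ✗; k=3: TGG vs GCG ✗; k=4: TTGG vs GCGA ✗; k=5: CTTGG vs GCGAC ✗; k=6: GCTTGG vs GCGACC ✗; k=7: AGCTTGG vs GCGACCT ✗; k=8: GAGCTTGG vs GCGACCTT ✗.
Only k = 1 is perfect, so the longest perfect 3' overlap is 1.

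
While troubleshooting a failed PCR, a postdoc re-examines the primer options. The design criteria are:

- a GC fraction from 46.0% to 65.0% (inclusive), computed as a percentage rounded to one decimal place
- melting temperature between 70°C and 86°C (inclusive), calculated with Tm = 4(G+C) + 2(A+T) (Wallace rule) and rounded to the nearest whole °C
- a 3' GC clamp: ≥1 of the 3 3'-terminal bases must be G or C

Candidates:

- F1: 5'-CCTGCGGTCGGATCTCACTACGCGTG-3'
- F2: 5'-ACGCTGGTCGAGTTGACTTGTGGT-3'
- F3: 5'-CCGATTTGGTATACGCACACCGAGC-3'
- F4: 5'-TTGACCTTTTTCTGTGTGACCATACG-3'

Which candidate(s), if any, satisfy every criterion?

F1 (26 nt, A=3 T=6 G=8 C=9): GC 17/26 = 65.4%, outside 46.0–65.0% ✗; Tm = 2·9 + 4·17 = 86°C ✓; 3' end GTG has 2 G/C ✓ — fails.
F2 (24 nt, A=3 T=8 G=9 C=4): GC 13/24 = 54.2% ✓; Tm = 2·11 + 4·13 = 74°C ✓; 3' end GGT has 2 G/C ✓ — passes.
F3 (25 nt, A=6 T=5 G=6 C=8): GC 14/25 = 56.0% ✓; Tm = 2·11 + 4·14 = 78°C ✓; 3' end AGC has 2 G/C ✓ — passes.
F4 (26 nt, A=4 T=11 G=5 C=6): GC 11/26 = 42.3%, outside 46.0–65.0% ✗; Tm = 2·15 + 4·11 = 74°C ✓; 3' end ACG has 2 G/C ✓ — fails.

F2 and F3.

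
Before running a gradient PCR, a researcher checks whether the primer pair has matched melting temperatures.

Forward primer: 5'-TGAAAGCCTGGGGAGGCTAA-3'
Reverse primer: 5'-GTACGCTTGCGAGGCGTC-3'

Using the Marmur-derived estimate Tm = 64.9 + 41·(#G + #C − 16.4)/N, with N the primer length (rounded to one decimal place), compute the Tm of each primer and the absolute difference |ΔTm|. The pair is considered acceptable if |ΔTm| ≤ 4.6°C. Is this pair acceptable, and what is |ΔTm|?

|ΔTm| = 1.1°C; the pair is acceptable.

Forward: G+C = 11, N = 20 → Tm = 64.9 + 41·(11 − 16.4)/20 = 53.8°C.
Reverse: G+C = 12, N = 18 → Tm = 64.9 + 41·(12 − 16.4)/18 = 54.9°C.
|ΔTm| = |53.8 − 54.9| = 1.1°C, ≤ 4.6°C.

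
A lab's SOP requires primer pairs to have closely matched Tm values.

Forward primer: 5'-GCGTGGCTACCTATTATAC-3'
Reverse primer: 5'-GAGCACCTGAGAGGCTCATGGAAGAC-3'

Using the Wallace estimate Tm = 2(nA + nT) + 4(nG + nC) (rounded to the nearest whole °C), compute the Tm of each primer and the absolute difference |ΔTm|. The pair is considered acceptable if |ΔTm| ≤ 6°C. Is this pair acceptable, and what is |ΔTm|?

Forward: A=4 T=6 G=4 C=5 → Tm = 2·10 + 4·9 = 56°C.
Reverse: A=8 T=3 G=9 C=6 → Tm = 2·11 + 4·15 = 82°C.
|ΔTm| = |56 − 82| = 26°C, > 6°C.

|ΔTm| = 26°C; the pair is not acceptable.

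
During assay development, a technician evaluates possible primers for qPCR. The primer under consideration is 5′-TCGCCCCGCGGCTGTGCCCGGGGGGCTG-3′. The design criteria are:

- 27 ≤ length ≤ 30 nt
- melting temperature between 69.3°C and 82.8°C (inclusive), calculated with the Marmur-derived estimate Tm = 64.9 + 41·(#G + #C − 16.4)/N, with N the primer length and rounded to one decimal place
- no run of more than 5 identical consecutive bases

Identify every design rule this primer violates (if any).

Base counts: A=0, T=4, G=13, C=11 (length 28).
length: length 28 ✓
Tm: Tm = 64.9 + 41·(24 − 16.4)/28 = 76.0°C ✓
homopolymer run: longest run = 6, exceeds 5 ✗

Fails: homopolymer run.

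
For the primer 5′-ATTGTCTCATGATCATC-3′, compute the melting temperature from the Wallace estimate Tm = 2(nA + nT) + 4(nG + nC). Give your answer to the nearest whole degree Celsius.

46°C

Base counts: A=4, T=7, G=2, C=4 (length 17).
Tm = 2·(4+7) + 4·(2+4) = 2·11 + 4·6 = 22 + 24 = 46°C.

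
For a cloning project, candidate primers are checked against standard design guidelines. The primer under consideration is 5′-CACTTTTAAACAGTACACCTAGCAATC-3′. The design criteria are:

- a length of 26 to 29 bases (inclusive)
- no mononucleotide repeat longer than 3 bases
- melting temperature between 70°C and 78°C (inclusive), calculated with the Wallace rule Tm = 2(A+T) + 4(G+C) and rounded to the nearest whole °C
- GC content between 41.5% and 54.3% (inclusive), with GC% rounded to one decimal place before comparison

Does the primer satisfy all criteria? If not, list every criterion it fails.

Base counts: A=10, T=7, G=2, C=8 (length 27).
length: length 27 ✓
homopolymer run: longest run = 4, exceeds 3 ✗
Tm: Tm = 2·17 + 4·10 = 74°C ✓
GC content: GC 10/27 = 37.0%, outside 41.5–54.3% ✗

Fails: homopolymer run, GC content.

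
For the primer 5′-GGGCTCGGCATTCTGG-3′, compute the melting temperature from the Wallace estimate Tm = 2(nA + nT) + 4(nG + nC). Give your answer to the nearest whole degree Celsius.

Base counts: A=1, T=4, G=7, C=4 (length 16).
Tm = 2·(1+4) + 4·(7+4) = 2·5 + 4·11 = 10 + 44 = 54°C.

54°C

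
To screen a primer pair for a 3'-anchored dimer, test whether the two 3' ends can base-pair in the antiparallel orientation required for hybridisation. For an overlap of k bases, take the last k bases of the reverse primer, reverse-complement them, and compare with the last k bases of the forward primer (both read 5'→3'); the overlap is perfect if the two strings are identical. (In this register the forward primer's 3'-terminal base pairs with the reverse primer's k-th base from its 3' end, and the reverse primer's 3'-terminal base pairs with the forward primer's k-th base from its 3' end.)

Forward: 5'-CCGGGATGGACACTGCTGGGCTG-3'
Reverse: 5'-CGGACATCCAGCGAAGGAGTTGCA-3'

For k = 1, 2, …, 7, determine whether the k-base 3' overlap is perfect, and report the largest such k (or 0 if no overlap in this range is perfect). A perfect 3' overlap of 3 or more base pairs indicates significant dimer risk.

Longest perfect overlap: 2 complementary base pairs; below the dimer-risk threshold (threshold 3).

Last 7 bases (5'→3') — forward …TGGGCTG, reverse …AGTTGCA.
Reverse complement of the reverse primer's last 7 bases: TGCAACT; its first k bases are the reverse complement of the reverse primer's last k bases, so a perfect k-base overlap needs the forward primer's last k bases to equal them.
Comparing (forward last k vs required): k=1: G vs T ✗; k=2: TG vs TG ✓; k=3: CTG vs TGC ✗; k=4: GCTG vs TGCA ✗; k=5: GGCTG vs TGCAA ✗; k=6: GGGCTG vs TGCAAC ✗; k=7: TGGGCTG vs TGCAACT ✗.
Only k = 2 is perfect, so the longest perfect 3' overlap is 2.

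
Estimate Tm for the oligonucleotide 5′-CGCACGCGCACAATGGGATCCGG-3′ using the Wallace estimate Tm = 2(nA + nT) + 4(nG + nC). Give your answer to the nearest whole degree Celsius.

78°C

Base counts: A=5, T=2, G=8, C=8 (length 23).
Tm = 2·(5+2) + 4·(8+8) = 2·7 + 4·16 = 14 + 64 = 78°C.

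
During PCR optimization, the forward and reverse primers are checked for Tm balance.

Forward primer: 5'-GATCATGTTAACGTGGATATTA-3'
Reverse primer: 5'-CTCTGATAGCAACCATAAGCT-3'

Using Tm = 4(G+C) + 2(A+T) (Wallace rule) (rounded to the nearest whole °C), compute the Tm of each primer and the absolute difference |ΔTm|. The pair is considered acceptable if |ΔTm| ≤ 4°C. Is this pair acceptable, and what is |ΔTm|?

|ΔTm| = 2°C; the pair is acceptable.

Forward: A=7 T=8 G=5 C=2 → Tm = 2·15 + 4·7 = 58°C.
Reverse: A=7 T=5 G=3 C=6 → Tm = 2·12 + 4·9 = 60°C.
|ΔTm| = |58 − 60| = 2°C, ≤ 4°C.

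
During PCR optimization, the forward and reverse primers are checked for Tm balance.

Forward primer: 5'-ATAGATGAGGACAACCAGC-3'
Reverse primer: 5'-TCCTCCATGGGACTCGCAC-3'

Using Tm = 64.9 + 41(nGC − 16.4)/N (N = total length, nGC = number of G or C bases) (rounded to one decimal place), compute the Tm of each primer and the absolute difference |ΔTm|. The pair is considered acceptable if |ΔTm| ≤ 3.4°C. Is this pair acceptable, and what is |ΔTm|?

Forward: G+C = 9, N = 19 → Tm = 64.9 + 41·(9 − 16.4)/19 = 48.9°C.
Reverse: G+C = 12, N = 19 → Tm = 64.9 + 41·(12 − 16.4)/19 = 55.4°C.
|ΔTm| = |48.9 − 55.4| = 6.5°C, > 3.4°C.

|ΔTm| = 6.5°C; the pair is not acceptable.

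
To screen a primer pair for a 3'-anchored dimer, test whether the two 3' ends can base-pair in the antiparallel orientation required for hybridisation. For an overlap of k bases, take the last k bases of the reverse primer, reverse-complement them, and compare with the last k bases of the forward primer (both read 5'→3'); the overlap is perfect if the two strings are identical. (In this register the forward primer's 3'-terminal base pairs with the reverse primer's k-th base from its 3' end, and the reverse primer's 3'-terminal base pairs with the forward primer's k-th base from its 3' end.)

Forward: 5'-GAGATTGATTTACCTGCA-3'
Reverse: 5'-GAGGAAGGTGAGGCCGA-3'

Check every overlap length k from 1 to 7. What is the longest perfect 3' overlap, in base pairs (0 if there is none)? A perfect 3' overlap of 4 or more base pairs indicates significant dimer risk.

Last 7 bases (5'→3') — forward …ACCTGCA, reverse …AGGCCGA.
Reverse complement of the reverse primer's last 7 bases: TCGGCCT; its first k bases are the reverse complement of the reverse primer's last k bases, so a perfect k-base overlap needs the forward primer's last k bases to equal them.
Comparing (forward last k vs required): k=1: A vs T ✗; k=2: CA vs TC ✗; k=3: GCA vs TCG ✗; k=4: TGCA vs TCGG ✗; k=5: CTGCA vs TCGGC ✗; k=6: CCTGCA vs TCGGCC ✗; k=7: ACCTGCA vs TCGGCCT ✗.
No overlap length from 1 to 7 is perfect, so the longest perfect 3' overlap is 0.

Longest perfect overlap: 0 complementary base pairs; below the dimer-risk threshold (threshold 4).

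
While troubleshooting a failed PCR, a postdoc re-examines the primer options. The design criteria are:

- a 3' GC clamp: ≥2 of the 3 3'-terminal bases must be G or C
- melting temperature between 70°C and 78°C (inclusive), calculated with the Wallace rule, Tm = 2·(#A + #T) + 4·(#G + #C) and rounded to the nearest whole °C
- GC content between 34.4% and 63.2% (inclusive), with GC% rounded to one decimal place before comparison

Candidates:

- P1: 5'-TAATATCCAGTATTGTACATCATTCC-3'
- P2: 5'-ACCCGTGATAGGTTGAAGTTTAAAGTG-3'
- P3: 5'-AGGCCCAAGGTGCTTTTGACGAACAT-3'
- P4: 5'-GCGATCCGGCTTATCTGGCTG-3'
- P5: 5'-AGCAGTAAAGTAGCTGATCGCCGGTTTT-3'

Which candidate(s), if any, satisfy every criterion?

P1 (26 nt, A=8 T=10 G=2 C=6): 3' end TCC has 2 G/C ✓; Tm = 2·18 + 4·8 = 68°C, outside 70–78°C ✗; GC 8/26 = 30.8%, outside 34.4–63.2% ✗ — fails.
P2 (27 nt, A=8 T=8 G=8 C=3): 3' end GTG has 2 G/C ✓; Tm = 2·16 + 4·11 = 76°C ✓; GC 11/27 = 40.7% ✓ — passes.
P3 (26 nt, A=7 T=6 G=7 C=6): 3' end CAT has 1 G/C, need ≥2 ✗; Tm = 2·13 + 4·13 = 78°C ✓; GC 13/26 = 50.0% ✓ — fails.
P4 (21 nt, A=2 T=6 G=7 C=6): 3' end CTG has 2 G/C ✓; Tm = 2·8 + 4·13 = 68°C, outside 70–78°C ✗; GC 13/21 = 61.9% ✓ — fails.
P5 (28 nt, A=7 T=8 G=8 C=5): 3' end TTT has 0 G/C, need ≥2 ✗; Tm = 2·15 + 4·13 = 82°C, outside 70–78°C ✗; GC 13/28 = 46.4% ✓ — fails.

P2 only.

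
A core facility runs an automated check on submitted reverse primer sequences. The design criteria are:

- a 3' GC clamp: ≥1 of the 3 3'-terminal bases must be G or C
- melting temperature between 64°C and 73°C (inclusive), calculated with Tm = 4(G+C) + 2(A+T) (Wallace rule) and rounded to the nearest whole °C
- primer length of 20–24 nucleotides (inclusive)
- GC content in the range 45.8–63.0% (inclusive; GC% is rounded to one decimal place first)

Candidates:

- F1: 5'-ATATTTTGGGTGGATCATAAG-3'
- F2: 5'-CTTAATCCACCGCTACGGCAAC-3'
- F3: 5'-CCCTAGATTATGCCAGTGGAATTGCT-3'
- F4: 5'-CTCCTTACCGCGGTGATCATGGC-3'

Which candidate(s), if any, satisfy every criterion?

F1 (21 nt, A=6 T=8 G=6 C=1): 3' end AAG has 1 G/C ✓; Tm = 2·14 + 4·7 = 56°C, outside 64–73°C ✗; length 21 ✓; GC 7/21 = 33.3%, outside 45.8–63.0% ✗ — fails.
F2 (22 nt, A=6 T=4 G=3 C=9): 3' end AAC has 1 G/C ✓; Tm = 2·10 + 4·12 = 68°C ✓; length 22 ✓; GC 12/22 = 54.5% ✓ — passes.
F3 (26 nt, A=6 T=8 G=6 C=6): 3' end GCT has 2 G/C ✓; Tm = 2·14 + 4·12 = 76°C, outside 64–73°C ✗; length 26, outside 20–24 ✗; GC 12/26 = 46.2% ✓ — fails.
F4 (23 nt, A=3 T=6 G=6 C=8): 3' end GGC has 3 G/C ✓; Tm = 2·9 + 4·14 = 74°C, outside 64–73°C ✗; length 23 ✓; GC 14/23 = 60.9% ✓ — fails.

F2 only.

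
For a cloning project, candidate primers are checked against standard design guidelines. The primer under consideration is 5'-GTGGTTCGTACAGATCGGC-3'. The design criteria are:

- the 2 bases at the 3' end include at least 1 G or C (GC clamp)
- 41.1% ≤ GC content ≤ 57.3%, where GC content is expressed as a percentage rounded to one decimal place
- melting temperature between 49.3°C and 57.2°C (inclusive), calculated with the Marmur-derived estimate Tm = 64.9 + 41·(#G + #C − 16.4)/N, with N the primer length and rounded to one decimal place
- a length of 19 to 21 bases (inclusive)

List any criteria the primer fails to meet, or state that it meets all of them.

Base counts: A=3, T=5, G=7, C=4 (length 19).
GC clamp: 3' end GC has 2 G/C ✓
GC content: GC 11/19 = 57.9%, outside 41.1–57.3% ✗
Tm: Tm = 64.9 + 41·(11 − 16.4)/19 = 53.2°C ✓
length: length 19 ✓

Fails: GC content.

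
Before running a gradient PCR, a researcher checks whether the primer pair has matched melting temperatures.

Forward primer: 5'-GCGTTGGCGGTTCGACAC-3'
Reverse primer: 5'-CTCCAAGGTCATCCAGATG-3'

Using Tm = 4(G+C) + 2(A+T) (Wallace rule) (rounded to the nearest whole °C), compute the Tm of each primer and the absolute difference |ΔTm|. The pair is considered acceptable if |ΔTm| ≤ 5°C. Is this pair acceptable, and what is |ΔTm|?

Forward: A=2 T=4 G=7 C=5 → Tm = 2·6 + 4·12 = 60°C.
Reverse: A=5 T=4 G=4 C=6 → Tm = 2·9 + 4·10 = 58°C.
|ΔTm| = |60 − 58| = 2°C, ≤ 5°C.

|ΔTm| = 2°C; the pair is acceptable.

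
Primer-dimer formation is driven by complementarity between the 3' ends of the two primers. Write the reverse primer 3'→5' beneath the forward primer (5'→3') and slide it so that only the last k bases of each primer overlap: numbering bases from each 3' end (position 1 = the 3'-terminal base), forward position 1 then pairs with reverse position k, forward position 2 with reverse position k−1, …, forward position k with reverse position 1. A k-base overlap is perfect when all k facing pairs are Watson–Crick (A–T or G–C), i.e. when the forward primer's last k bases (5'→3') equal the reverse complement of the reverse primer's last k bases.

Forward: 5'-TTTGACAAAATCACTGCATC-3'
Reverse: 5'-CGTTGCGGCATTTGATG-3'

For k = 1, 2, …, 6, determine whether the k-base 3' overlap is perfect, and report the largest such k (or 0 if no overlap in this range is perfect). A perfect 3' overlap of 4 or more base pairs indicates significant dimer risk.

Last 6 bases (5'→3') — forward …TGCATC, reverse …TTGATG.
Reverse complement of the reverse primer's last 6 bases: CATCAA; its first k bases are the reverse complement of the reverse primer's last k bases, so a perfect k-base overlap needs the forward primer's last k bases to equal them.
Comparing (forward last k vs required): k=1: C vs C ✓; k=2: TC vs CA ✗; k=3: ATC vs CAT ✗; k=4: CATC vs CATC ✓; k=5: GCATC vs CATCA ✗; k=6: TGCATC vs CATCAA ✗.
Perfect overlaps at k = 1, 4; the largest is 4.

Longest perfect overlap: 4 complementary base pairs; significant dimer risk (threshold 4).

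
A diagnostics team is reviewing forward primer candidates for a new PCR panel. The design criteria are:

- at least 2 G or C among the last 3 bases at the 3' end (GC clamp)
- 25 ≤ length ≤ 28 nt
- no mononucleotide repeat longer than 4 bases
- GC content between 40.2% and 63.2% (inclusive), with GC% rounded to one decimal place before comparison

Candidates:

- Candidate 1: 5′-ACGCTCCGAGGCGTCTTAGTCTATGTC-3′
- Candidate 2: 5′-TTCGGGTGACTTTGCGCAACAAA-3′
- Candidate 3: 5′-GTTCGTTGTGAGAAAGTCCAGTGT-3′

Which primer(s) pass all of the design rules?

Candidate 1 (27 nt, A=4 T=8 G=7 C=8): 3' end GTC has 2 G/C ✓; length 27 ✓; longest run = 2 ✓; GC 15/27 = 55.6% ✓ — passes.
Candidate 2 (23 nt, A=6 T=6 G=6 C=5): 3' end AAA has 0 G/C, need ≥2 ✗; length 23, outside 25–28 ✗; longest run = 3 ✓; GC 11/23 = 47.8% ✓ — fails.
Candidate 3 (24 nt, A=5 T=8 G=8 C=3): 3' end TGT has 1 G/C, need ≥2 ✗; length 24, outside 25–28 ✗; longest run = 3 ✓; GC 11/24 = 45.8% ✓ — fails.

Candidate 1 only.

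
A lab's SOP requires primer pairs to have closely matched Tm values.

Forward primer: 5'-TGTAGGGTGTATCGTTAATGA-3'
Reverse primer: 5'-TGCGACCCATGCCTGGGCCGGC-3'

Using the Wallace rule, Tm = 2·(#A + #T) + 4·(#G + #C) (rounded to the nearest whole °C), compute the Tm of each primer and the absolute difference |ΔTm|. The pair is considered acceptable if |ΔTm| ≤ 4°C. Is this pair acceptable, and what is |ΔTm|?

|ΔTm| = 20°C; the pair is not acceptable.

Forward: A=5 T=8 G=7 C=1 → Tm = 2·13 + 4·8 = 58°C.
Reverse: A=2 T=3 G=8 C=9 → Tm = 2·5 + 4·17 = 78°C.
|ΔTm| = |58 − 78| = 20°C, > 4°C.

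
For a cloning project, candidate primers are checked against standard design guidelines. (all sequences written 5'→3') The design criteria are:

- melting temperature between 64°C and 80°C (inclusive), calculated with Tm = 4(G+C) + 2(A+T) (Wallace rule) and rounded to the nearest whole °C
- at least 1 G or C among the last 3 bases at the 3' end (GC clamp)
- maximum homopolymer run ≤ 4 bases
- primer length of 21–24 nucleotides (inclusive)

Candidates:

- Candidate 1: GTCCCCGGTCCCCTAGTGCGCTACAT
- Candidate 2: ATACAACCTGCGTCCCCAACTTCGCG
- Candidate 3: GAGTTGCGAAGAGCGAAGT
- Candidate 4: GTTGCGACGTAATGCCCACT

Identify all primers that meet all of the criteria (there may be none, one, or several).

None of the candidates satisfy all criteria.

Candidate 1 (26 nt, A=3 T=6 G=6 C=11): Tm = 2·9 + 4·17 = 86°C, outside 64–80°C ✗; 3' end CAT has 1 G/C ✓; longest run = 4 ✓; length 26, outside 21–24 ✗ — fails.
Candidate 2 (26 nt, A=6 T=5 G=4 C=11): Tm = 2·11 + 4·15 = 82°C, outside 64–80°C ✗; 3' end GCG has 3 G/C ✓; longest run = 4 ✓; length 26, outside 21–24 ✗ — fails.
Candidate 3 (19 nt, A=6 T=3 G=8 C=2): Tm = 2·9 + 4·10 = 58°C, outside 64–80°C ✗; 3' end AGT has 1 G/C ✓; longest run = 2 ✓; length 19, outside 21–24 ✗ — fails.
Candidate 4 (20 nt, A=4 T=5 G=5 C=6): Tm = 2·9 + 4·11 = 62°C, outside 64–80°C ✗; 3' end ACT has 1 G/C ✓; longest run = 3 ✓; length 20, outside 21–24 ✗ — fails.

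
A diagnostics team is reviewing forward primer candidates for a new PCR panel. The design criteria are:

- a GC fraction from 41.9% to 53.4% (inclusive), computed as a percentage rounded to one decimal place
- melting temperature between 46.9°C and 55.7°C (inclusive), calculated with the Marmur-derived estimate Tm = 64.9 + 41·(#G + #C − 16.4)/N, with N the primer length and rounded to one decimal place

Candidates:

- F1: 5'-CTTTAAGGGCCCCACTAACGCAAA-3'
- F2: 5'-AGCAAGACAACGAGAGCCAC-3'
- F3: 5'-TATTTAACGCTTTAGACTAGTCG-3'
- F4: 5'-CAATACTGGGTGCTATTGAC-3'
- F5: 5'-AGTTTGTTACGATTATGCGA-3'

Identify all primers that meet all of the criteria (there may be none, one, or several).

F1 (24 nt, A=8 T=4 G=4 C=8): GC 12/24 = 50.0% ✓; Tm = 64.9 + 41·(12 − 16.4)/24 = 57.4°C, outside 46.9–55.7°C ✗ — fails.
F2 (20 nt, A=9 T=0 G=5 C=6): GC 11/20 = 55.0%, outside 41.9–53.4% ✗; Tm = 64.9 + 41·(11 − 16.4)/20 = 53.8°C ✓ — fails.
F3 (23 nt, A=6 T=9 G=4 C=4): GC 8/23 = 34.8%, outside 41.9–53.4% ✗; Tm = 64.9 + 41·(8 − 16.4)/23 = 49.9°C ✓ — fails.
F4 (20 nt, A=5 T=6 G=5 C=4): GC 9/20 = 45.0% ✓; Tm = 64.9 + 41·(9 − 16.4)/20 = 49.7°C ✓ — passes.
F5 (20 nt, A=5 T=8 G=5 C=2): GC 7/20 = 35.0%, outside 41.9–53.4% ✗; Tm = 64.9 + 41·(7 − 16.4)/20 = 45.6°C, outside 46.9–55.7°C ✗ — fails.

F4 only.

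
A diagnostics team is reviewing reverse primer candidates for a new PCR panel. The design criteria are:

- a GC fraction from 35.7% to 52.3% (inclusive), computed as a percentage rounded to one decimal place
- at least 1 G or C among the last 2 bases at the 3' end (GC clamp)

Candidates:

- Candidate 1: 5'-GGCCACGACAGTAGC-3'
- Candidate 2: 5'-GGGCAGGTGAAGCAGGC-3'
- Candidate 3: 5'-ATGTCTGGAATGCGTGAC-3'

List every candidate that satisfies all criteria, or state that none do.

Candidate 1 (15 nt, A=4 T=1 G=5 C=5): GC 10/15 = 66.7%, outside 35.7–52.3% ✗; 3' end GC has 2 G/C ✓ — fails.
Candidate 2 (17 nt, A=4 T=1 G=9 C=3): GC 12/17 = 70.6%, outside 35.7–52.3% ✗; 3' end GC has 2 G/C ✓ — fails.
Candidate 3 (18 nt, A=4 T=5 G=6 C=3): GC 9/18 = 50.0% ✓; 3' end AC has 1 G/C ✓ — passes.

Candidate 3 only.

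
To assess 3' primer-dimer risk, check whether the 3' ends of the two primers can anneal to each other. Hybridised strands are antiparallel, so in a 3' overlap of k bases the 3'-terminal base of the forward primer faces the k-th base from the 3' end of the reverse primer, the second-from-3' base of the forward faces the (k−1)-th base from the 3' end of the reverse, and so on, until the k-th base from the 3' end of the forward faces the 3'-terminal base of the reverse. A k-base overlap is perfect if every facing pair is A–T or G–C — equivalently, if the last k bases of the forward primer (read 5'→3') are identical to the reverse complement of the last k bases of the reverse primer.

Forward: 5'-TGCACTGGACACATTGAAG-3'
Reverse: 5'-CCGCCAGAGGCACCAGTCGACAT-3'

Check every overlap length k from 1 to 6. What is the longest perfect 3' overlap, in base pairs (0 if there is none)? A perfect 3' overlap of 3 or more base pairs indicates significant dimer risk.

Longest perfect overlap: 0 complementary base pairs; below the dimer-risk threshold (threshold 3).

Last 6 bases (5'→3') — forward …TTGAAG, reverse …CGACAT.
Reverse complement of the reverse primer's last 6 bases: ATGTCG; its first k bases are the reverse complement of the reverse primer's last k bases, so a perfect k-base overlap needs the forward primer's last k bases to equal them.
Comparing (forward last k vs required): k=1: G vs A ✗; k=2: AG vs AT ✗; k=3: AAG vs ATG ✗; k=4: GAAG vs ATGT ✗; k=5: TGAAG vs ATGTC ✗; k=6: TTGAAG vs ATGTCG ✗.
No overlap length from 1 to 6 is perfect, so the longest perfect 3' overlap is 0.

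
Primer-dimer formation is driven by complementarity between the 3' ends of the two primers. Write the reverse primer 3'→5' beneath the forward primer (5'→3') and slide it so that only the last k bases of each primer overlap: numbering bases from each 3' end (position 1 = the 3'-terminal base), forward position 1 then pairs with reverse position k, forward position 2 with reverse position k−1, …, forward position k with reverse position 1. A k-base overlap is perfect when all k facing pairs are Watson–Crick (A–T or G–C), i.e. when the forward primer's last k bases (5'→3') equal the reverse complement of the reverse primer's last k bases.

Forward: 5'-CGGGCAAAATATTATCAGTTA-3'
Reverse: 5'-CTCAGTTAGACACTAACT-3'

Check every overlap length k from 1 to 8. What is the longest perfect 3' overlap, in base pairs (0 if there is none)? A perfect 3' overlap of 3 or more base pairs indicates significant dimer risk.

Longest perfect overlap: 5 complementary base pairs; significant dimer risk (threshold 3).

Last 8 bases (5'→3') — forward …ATCAGTTA, reverse …CACTAACT.
Reverse complement of the reverse primer's last 8 bases: AGTTAGTG; its first k bases are the reverse complement of the reverse primer's last k bases, so a perfect k-base overlap needs the forward primer's last k bases to equal them.
Comparing (forward last k vs required): k=1: A vs A ✓; k=2: TA vs AG ✗; k=3: TTA vs AGT ✗; k=4: GTTA vs AGTT ✗; k=5: AGTTA vs AGTTA ✓; k=6: CAGTTA vs AGTTAG ✗; k=7: TCAGTTA vs AGTTAGT ✗; k=8: ATCAGTTA vs AGTTAGTG ✗.
Perfect overlaps at k = 1, 5; the largest is 5.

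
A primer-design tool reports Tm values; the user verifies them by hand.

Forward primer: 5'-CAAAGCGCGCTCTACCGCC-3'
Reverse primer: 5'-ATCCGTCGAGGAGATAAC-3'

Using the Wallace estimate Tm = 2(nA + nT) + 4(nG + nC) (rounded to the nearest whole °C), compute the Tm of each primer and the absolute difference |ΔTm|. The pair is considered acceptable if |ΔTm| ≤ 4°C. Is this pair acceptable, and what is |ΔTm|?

Forward: A=4 T=2 G=4 C=9 → Tm = 2·6 + 4·13 = 64°C.
Reverse: A=6 T=3 G=5 C=4 → Tm = 2·9 + 4·9 = 54°C.
|ΔTm| = |64 − 54| = 10°C, > 4°C.

|ΔTm| = 10°C; the pair is not acceptable.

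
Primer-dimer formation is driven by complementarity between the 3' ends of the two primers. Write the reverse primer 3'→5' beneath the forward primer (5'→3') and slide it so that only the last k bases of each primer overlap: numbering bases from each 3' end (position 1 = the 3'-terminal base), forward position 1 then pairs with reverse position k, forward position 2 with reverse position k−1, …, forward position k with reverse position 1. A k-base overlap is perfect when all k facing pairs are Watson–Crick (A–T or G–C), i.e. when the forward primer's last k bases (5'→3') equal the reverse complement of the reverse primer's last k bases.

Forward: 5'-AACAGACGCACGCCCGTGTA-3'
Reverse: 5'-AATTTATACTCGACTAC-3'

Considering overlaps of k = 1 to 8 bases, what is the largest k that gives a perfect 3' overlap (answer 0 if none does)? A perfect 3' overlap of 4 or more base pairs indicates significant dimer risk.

Longest perfect overlap: 3 complementary base pairs; below the dimer-risk threshold (threshold 4).

Last 8 bases (5'→3') — forward …CCCGTGTA, reverse …TCGACTAC.
Reverse complement of the reverse primer's last 8 bases: GTAGTCGA; its first k bases are the reverse complement of the reverse primer's last k bases, so a perfect k-base overlap needs the forward primer's last k bases to equal them.
Comparing (forward last k vs required): k=1: A vs G ✗; k=2: TA vs GT ✗; k=3: GTA vs GTA ✓; k=4: TGTA vs GTAG ✗; k=5: GTGTA vs GTAGT ✗; k=6: CGTGTA vs GTAGTC ✗; k=7: CCGTGTA vs GTAGTCG ✗; k=8: CCCGTGTA vs GTAGTCGA ✗.
Only k = 3 is perfect, so the longest perfect 3' overlap is 3.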